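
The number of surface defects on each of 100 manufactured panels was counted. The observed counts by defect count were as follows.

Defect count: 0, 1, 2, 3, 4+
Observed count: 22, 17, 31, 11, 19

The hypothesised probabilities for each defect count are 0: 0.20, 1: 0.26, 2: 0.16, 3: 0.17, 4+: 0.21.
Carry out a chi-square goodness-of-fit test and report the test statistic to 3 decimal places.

Expected counts E_i = n·p_i: 100×0.20 = 20, 100×0.26 = 26, 100×0.16 = 16, 100×0.17 = 17, 100×0.21 = 21.
cat         O        E   (O−E)²/E
0          22       20     0.2000
1          17       26     3.1154
2          31       16    14.0625
3          11       17     2.1176
4+         19       21     0.1905
Sum = 19.686

19.686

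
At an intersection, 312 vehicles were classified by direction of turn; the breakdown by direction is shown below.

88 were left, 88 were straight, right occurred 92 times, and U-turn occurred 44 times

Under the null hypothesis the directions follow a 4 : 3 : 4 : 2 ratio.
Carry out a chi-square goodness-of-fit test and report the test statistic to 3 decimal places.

4.722

Ratio total = 13. Expected counts: 312×4/13 = 96, 312×3/13 = 72, 312×4/13 = 96, 312×2/13 = 48.
χ² = (88−96)²/96 + (88−72)²/72 + (92−96)²/96 + (44−48)²/48
   = 0.6667 + 3.5556 + 0.1667 + 0.3333
Sum = 4.722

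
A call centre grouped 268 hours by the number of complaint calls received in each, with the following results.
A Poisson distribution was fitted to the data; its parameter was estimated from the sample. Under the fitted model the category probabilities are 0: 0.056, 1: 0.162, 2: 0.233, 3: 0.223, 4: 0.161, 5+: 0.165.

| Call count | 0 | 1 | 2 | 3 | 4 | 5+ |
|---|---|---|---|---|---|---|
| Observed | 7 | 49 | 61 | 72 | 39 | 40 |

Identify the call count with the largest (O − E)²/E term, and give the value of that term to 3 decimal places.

Expected counts E_i = n·p_i: 268×0.056 = 15.008, 268×0.162 = 43.416, 268×0.233 = 62.444, 268×0.223 = 59.764, 268×0.161 = 43.148, 268×0.165 = 44.22.
0: (7 − 15.008)²/15.008 = 64.128064/15.008 = 4.2729
1: (49 − 43.416)²/43.416 = 31.181056/43.416 = 0.7182
2: (61 − 62.444)²/62.444 = 2.085136/62.444 = 0.0334
3: (72 − 59.764)²/59.764 = 149.719696/59.764 = 2.5052
4: (39 − 43.148)²/43.148 = 17.205904/43.148 = 0.3988
5+: (40 − 44.22)²/44.22 = 17.8084/44.22 = 0.4027
The largest term is for 0: 4.273.

0, 4.273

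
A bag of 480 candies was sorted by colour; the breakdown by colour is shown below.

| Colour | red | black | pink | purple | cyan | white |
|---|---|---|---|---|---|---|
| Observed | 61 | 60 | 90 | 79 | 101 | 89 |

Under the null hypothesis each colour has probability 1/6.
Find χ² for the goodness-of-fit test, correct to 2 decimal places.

Expected count for each of the 6 categories: 480/6 = 80.
χ² = (61−80)²/80 + (60−80)²/80 + (90−80)²/80 + (79−80)²/80 + (101−80)²/80 + (89−80)²/80
   = 4.513 + 5.000 + 1.250 + 0.013 + 5.513 + 1.013
Sum = 17.30

17.30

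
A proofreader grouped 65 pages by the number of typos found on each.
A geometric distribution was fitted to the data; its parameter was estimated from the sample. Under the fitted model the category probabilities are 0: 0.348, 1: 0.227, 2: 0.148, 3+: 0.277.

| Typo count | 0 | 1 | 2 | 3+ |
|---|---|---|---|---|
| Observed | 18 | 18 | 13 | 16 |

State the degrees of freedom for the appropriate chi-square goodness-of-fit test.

There are k = 4 categories and 1 parameter estimated from the data, so df = 4 − 1 − 1 = 2.

2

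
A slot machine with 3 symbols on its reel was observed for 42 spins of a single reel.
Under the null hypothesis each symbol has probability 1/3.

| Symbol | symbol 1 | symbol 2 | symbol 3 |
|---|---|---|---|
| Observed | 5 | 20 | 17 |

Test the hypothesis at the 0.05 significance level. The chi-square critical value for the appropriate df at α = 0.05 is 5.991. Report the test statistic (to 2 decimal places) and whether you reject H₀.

9.00; reject

Under H₀ each category has probability 1/3, so each expected count is 42/3 = 14.
symbol 1: (5 − 14)²/14 = 81/14 = 5.786
symbol 2: (20 − 14)²/14 = 36/14 = 2.571
symbol 3: (17 − 14)²/14 = 9/14 = 0.643
Sum = 9.00
df = 2. Since 9.00 > 5.991, we reject H₀.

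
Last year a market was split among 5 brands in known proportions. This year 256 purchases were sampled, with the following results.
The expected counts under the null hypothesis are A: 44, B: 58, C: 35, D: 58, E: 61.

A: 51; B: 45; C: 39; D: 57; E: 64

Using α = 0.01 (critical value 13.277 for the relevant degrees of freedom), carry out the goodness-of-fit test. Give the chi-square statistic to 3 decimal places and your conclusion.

4.649; do not reject

cat         O        E   (O−E)²/E
A          51       44     1.1136
B          45       58     2.9138
C          39       35     0.4571
D          57       58     0.0172
E          64       61     0.1475
Sum = 4.649
df = 4. Since 4.649 < 13.277, we do not reject H₀.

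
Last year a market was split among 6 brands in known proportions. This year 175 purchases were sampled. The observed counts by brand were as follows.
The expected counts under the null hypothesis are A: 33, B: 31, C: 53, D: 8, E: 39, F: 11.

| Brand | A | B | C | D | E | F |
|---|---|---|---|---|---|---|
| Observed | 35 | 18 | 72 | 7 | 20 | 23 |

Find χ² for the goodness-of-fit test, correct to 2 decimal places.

A: (35 − 33)²/33 = 4/33 = 0.121
B: (18 − 31)²/31 = 169/31 = 5.452
C: (72 − 53)²/53 = 361/53 = 6.811
D: (7 − 8)²/8 = 1/8 = 0.125
E: (20 − 39)²/39 = 361/39 = 9.256
F: (23 − 11)²/11 = 144/11 = 13.091
Sum = 34.86

34.86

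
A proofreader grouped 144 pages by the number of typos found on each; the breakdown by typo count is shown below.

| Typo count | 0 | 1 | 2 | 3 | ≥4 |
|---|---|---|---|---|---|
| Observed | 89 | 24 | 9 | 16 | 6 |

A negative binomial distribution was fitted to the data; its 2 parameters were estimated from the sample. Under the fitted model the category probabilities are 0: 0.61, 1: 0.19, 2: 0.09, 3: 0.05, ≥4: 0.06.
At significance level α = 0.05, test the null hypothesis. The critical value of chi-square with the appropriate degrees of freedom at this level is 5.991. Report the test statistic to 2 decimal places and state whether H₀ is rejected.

Expected counts E_i = n·p_i: 144×0.61 = 87.84, 144×0.19 = 27.36, 144×0.09 = 12.96, 144×0.05 = 7.2, 144×0.06 = 8.64.
0: (89 − 87.84)²/87.84 = 1.3456/87.84 = 0.015
1: (24 − 27.36)²/27.36 = 11.2896/27.36 = 0.413
2: (9 − 12.96)²/12.96 = 15.6816/12.96 = 1.210
3: (16 − 7.2)²/7.2 = 77.44/7.2 = 10.756
≥4: (6 − 8.64)²/8.64 = 6.9696/8.64 = 0.807
Sum = 13.20
df = 2. Since 13.20 > 5.991, we reject H₀.

13.20; reject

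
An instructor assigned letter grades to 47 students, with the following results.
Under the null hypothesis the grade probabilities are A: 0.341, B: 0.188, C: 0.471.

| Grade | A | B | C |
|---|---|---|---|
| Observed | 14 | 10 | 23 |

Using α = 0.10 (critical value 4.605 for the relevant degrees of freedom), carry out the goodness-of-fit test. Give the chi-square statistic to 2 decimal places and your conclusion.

Expected counts E_i = n·p_i: 47×0.341 = 16.027, 47×0.188 = 8.836, 47×0.471 = 22.137.
cat         O        E   (O−E)²/E
A          14   16.027      0.256
B          10    8.836      0.153
C          23   22.137      0.034
Sum = 0.44
df = 2. Since 0.44 < 4.605, we do not reject H₀.

0.44; do not reject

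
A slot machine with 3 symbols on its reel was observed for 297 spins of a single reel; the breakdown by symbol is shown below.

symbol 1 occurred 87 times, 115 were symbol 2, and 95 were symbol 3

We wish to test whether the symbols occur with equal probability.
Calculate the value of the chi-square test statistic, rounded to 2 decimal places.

Expected count for each of the 3 categories: 297/3 = 99.
χ² = (87−99)²/99 + (115−99)²/99 + (95−99)²/99
   = 1.455 + 2.586 + 0.162
Sum = 4.20

4.20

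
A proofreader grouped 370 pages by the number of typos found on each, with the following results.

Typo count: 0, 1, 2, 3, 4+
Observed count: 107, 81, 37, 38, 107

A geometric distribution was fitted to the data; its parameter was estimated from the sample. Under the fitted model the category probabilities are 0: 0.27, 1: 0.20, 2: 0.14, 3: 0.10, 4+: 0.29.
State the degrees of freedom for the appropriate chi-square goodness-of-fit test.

3

There are k = 5 categories and 1 parameter estimated from the data, so df = 5 − 1 − 1 = 3.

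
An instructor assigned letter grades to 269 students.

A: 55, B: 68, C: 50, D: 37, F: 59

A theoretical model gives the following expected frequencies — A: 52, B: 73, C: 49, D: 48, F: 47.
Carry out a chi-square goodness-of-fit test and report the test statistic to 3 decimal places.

χ² = (55−52)²/52 + (68−73)²/73 + (50−49)²/49 + (37−48)²/48 + (59−47)²/47
   = 0.1731 + 0.3425 + 0.0204 + 2.5208 + 3.0638
Sum = 6.121

6.121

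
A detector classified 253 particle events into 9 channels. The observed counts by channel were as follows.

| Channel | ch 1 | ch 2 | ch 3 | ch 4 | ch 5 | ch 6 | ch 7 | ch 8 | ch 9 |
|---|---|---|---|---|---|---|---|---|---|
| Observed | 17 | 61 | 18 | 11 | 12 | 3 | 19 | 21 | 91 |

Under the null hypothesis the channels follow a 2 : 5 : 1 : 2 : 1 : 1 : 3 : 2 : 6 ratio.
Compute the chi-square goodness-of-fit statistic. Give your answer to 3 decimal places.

Ratio total = 23. Expected counts: 253×2/23 = 22, 253×5/23 = 55, 253×1/23 = 11, 253×2/23 = 22, 253×1/23 = 11, 253×1/23 = 11, 253×3/23 = 33, 253×2/23 = 22, 253×6/23 = 66.
χ² = (17−22)²/22 + (61−55)²/55 + (18−11)²/11 + (11−22)²/22 + (12−11)²/11 + (3−11)²/11 + (19−33)²/33 + (21−22)²/22 + (91−66)²/66
   = 1.1364 + 0.6545 + 4.4545 + 5.5000 + 0.0909 + 5.8182 + 5.9394 + 0.0455 + 9.4697
Sum = 33.109

33.109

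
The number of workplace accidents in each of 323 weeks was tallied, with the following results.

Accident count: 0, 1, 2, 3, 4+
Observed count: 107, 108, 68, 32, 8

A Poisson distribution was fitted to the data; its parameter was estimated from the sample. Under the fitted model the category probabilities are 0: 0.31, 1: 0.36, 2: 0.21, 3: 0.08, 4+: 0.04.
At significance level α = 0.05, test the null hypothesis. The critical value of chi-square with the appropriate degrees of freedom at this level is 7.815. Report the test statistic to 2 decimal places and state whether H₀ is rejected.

4.40; do not reject

Expected counts E_i = n·p_i: 323×0.31 = 100.13, 323×0.36 = 116.28, 323×0.21 = 67.83, 323×0.08 = 25.84, 323×0.04 = 12.92.
0: (107 − 100.13)²/100.13 = 47.1969/100.13 = 0.471
1: (108 − 116.28)²/116.28 = 68.5584/116.28 = 0.590
2: (68 − 67.83)²/67.83 = 0.0289/67.83 = 0.000
3: (32 − 25.84)²/25.84 = 37.9456/25.84 = 1.468
4+: (8 − 12.92)²/12.92 = 24.2064/12.92 = 1.874
Sum = 4.40
df = 3. Since 4.40 < 7.815, we do not reject H₀.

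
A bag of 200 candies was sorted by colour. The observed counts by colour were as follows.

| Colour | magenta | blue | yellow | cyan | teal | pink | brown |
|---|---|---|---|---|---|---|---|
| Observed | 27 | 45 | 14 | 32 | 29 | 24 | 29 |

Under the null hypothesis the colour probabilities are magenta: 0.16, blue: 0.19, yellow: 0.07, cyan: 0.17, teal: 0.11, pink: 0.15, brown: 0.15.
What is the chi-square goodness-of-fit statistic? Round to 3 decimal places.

5.649

Expected counts E_i = n·p_i: 200×0.16 = 32, 200×0.19 = 38, 200×0.07 = 14, 200×0.17 = 34, 200×0.11 = 22, 200×0.15 = 30, 200×0.15 = 30.
magenta: (27 − 32)²/32 = 25/32 = 0.7813
blue: (45 − 38)²/38 = 49/38 = 1.2895
yellow: (14 − 14)²/14 = 0/14 = 0.0000
cyan: (32 − 34)²/34 = 4/34 = 0.1176
teal: (29 − 22)²/22 = 49/22 = 2.2273
pink: (24 − 30)²/30 = 36/30 = 1.2000
brown: (29 − 30)²/30 = 1/30 = 0.0333
Sum = 5.649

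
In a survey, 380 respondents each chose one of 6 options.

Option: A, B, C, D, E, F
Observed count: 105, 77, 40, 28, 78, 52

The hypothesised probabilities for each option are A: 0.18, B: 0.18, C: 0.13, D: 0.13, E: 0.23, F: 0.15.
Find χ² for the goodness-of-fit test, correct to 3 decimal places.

Expected counts E_i = n·p_i: 380×0.18 = 68.4, 380×0.18 = 68.4, 380×0.13 = 49.4, 380×0.13 = 49.4, 380×0.23 = 87.4, 380×0.15 = 57.
χ² = (105−68.4)²/68.4 + (77−68.4)²/68.4 + (40−49.4)²/49.4 + (28−49.4)²/49.4 + (78−87.4)²/87.4 + (52−57)²/57
   = 19.5842 + 1.0813 + 1.7887 + 9.2704 + 1.0110 + 0.4386
Sum = 33.174

33.174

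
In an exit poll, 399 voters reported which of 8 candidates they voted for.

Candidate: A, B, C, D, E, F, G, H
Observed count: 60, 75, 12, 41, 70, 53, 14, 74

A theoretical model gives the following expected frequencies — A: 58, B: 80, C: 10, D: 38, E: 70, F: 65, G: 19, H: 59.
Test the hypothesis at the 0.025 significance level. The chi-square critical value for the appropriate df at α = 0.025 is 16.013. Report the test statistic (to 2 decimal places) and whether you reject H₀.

A: (60 − 58)²/58 = 4/58 = 0.069
B: (75 − 80)²/80 = 25/80 = 0.313
C: (12 − 10)²/10 = 4/10 = 0.400
D: (41 − 38)²/38 = 9/38 = 0.237
E: (70 − 70)²/70 = 0/70 = 0.000
F: (53 − 65)²/65 = 144/65 = 2.215
G: (14 − 19)²/19 = 25/19 = 1.316
H: (74 − 59)²/59 = 225/59 = 3.814
Sum = 8.36
df = 7. Since 8.36 < 16.013, we do not reject H₀.

8.36; do not reject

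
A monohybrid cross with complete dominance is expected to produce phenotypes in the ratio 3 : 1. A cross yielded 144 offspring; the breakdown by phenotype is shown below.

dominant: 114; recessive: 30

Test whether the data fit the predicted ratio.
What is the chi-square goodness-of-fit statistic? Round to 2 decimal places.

1.33

Ratio total = 4. Expected counts: 144×3/4 = 108, 144×1/4 = 36.
χ² = (114−108)²/108 + (30−36)²/36
   = 0.333 + 1.000
Sum = 1.33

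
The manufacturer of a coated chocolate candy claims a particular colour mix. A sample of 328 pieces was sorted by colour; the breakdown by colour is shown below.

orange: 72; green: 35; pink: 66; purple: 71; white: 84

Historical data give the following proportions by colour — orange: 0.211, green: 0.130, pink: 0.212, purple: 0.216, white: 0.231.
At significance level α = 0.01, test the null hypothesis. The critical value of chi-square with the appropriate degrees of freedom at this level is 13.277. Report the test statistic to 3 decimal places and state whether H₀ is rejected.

Expected counts E_i = n·p_i: 328×0.211 = 69.208, 328×0.130 = 42.64, 328×0.212 = 69.536, 328×0.216 = 70.848, 328×0.231 = 75.768.
χ² = (72−69.208)²/69.208 + (35−42.64)²/42.64 + (66−69.536)²/69.536 + (71−70.848)²/70.848 + (84−75.768)²/75.768
   = 0.1126 + 1.3689 + 0.1798 + 0.0003 + 0.8944
Sum = 2.556
df = 4. Since 2.556 < 13.277, we do not reject H₀.

2.556; do not reject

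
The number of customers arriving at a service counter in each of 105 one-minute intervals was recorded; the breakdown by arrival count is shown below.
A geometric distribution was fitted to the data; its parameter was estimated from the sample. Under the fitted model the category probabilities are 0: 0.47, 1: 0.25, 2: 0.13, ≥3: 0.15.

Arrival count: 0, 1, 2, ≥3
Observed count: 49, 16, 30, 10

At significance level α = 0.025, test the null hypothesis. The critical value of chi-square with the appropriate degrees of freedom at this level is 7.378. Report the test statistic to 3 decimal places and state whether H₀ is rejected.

25.688; reject

Expected counts E_i = n·p_i: 105×0.47 = 49.35, 105×0.25 = 26.25, 105×0.13 = 13.65, 105×0.15 = 15.75.
0: (49 − 49.35)²/49.35 = 0.1225/49.35 = 0.0025
1: (16 − 26.25)²/26.25 = 105.0625/26.25 = 4.0024
2: (30 − 13.65)²/13.65 = 267.3225/13.65 = 19.5841
≥3: (10 − 15.75)²/15.75 = 33.0625/15.75 = 2.0992
Sum = 25.688
df = 2. Since 25.688 > 7.378, we reject H₀.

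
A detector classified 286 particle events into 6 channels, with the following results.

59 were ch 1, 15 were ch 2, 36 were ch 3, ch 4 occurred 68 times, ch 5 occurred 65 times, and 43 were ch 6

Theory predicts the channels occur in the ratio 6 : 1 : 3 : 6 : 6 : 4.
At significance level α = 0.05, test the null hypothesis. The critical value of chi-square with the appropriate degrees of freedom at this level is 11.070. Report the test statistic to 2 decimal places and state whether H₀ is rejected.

Ratio total = 26. Expected counts: 286×6/26 = 66, 286×1/26 = 11, 286×3/26 = 33, 286×6/26 = 66, 286×6/26 = 66, 286×4/26 = 44.
cat         O        E   (O−E)²/E
ch 1       59       66      0.742
ch 2       15       11      1.455
ch 3       36       33      0.273
ch 4       68       66      0.061
ch 5       65       66      0.015
ch 6       43       44      0.023
Sum = 2.57
df = 5. Since 2.57 < 11.070, we do not reject H₀.

2.57; do not reject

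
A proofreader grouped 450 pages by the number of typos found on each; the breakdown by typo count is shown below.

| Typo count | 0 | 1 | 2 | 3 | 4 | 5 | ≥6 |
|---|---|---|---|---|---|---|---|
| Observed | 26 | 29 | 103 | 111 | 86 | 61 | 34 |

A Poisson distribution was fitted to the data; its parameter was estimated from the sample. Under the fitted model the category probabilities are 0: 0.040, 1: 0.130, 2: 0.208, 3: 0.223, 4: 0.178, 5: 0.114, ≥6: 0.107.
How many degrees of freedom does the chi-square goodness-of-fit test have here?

5

There are k = 7 categories and 1 parameter estimated from the data, so df = 7 − 1 − 1 = 5.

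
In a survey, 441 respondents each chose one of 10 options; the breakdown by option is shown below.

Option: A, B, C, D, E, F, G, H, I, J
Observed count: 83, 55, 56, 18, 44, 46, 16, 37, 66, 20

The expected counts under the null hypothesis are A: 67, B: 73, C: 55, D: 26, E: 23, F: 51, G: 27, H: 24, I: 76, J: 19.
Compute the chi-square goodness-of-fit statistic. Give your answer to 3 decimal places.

43.295

χ² = (83−67)²/67 + (55−73)²/73 + (56−55)²/55 + (18−26)²/26 + (44−23)²/23 + (46−51)²/51 + (16−27)²/27 + (37−24)²/24 + (66−76)²/76 + (20−19)²/19
   = 3.8209 + 4.4384 + 0.0182 + 2.4615 + 19.1739 + 0.4902 + 4.4815 + 7.0417 + 1.3158 + 0.0526
Sum = 43.295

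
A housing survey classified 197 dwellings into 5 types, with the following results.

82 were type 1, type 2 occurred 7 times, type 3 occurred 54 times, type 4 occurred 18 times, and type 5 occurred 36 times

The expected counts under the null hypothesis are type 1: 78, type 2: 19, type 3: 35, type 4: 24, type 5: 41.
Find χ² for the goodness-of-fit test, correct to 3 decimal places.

20.208

cat         O        E   (O−E)²/E
type 1     82       78     0.2051
type 2      7       19     7.5789
type 3     54       35    10.3143
type 4     18       24     1.5000
type 5     36       41     0.6098
Sum = 20.208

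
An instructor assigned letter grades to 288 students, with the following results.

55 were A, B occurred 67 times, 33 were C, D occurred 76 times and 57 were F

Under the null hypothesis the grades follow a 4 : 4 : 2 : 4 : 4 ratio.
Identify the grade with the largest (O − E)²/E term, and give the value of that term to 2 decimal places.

D, 2.25

Ratio total = 18. Expected counts: 288×4/18 = 64, 288×4/18 = 64, 288×2/18 = 32, 288×4/18 = 64, 288×4/18 = 64.
A: (55 − 64)²/64 = 81/64 = 1.266
B: (67 − 64)²/64 = 9/64 = 0.141
C: (33 − 32)²/32 = 1/32 = 0.031
D: (76 − 64)²/64 = 144/64 = 2.250
F: (57 − 64)²/64 = 49/64 = 0.766
The largest term is for D: 2.25.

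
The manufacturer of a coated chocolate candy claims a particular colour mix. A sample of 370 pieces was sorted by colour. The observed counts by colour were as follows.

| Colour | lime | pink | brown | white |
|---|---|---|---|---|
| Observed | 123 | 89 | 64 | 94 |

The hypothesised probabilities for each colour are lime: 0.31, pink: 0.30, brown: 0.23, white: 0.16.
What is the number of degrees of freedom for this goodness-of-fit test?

3

There are k = 4 categories and no parameters were estimated from the data, so df = 4 − 1 = 3.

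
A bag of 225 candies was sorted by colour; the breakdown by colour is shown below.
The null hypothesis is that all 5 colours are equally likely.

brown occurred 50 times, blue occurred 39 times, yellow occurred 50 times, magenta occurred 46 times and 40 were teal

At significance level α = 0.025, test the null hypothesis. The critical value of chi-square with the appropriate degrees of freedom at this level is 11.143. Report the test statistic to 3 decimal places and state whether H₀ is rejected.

Expected count for each of the 5 categories: 225/5 = 45.
χ² = (50−45)²/45 + (39−45)²/45 + (50−45)²/45 + (46−45)²/45 + (40−45)²/45
   = 0.5556 + 0.8000 + 0.5556 + 0.0222 + 0.5556
Sum = 2.489
df = 4. Since 2.489 < 11.143, we do not reject H₀.

2.489; do not reject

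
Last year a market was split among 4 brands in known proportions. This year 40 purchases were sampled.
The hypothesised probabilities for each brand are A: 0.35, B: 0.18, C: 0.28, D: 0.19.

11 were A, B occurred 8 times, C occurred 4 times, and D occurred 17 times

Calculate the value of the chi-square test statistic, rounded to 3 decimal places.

Expected counts E_i = n·p_i: 40×0.35 = 14, 40×0.18 = 7.2, 40×0.28 = 11.2, 40×0.19 = 7.6.
cat         O        E   (O−E)²/E
A          11       14     0.6429
B           8      7.2     0.0889
C           4     11.2     4.6286
D          17      7.6    11.6263
Sum = 16.987

16.987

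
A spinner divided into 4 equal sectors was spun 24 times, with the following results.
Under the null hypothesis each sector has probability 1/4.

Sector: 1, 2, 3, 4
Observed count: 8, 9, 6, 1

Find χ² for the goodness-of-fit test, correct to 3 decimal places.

6.333

Under H₀ each category has probability 1/4, so each expected count is 24/4 = 6.
χ² = (8−6)²/6 + (9−6)²/6 + (6−6)²/6 + (1−6)²/6
   = 0.6667 + 1.5000 + 0.0000 + 4.1667
Sum = 6.333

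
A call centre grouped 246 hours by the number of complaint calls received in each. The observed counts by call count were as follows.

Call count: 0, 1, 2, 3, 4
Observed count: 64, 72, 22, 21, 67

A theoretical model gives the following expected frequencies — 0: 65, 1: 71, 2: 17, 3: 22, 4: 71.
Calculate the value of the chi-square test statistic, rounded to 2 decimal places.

0: (64 − 65)²/65 = 1/65 = 0.015
1: (72 − 71)²/71 = 1/71 = 0.014
2: (22 − 17)²/17 = 25/17 = 1.471
3: (21 − 22)²/22 = 1/22 = 0.045
4: (67 − 71)²/71 = 16/71 = 0.225
Sum = 1.77

1.77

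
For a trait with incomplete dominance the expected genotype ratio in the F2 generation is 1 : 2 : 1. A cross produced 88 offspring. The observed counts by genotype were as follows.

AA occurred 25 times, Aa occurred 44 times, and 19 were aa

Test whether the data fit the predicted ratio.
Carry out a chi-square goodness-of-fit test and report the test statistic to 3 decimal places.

Ratio total = 4. Expected counts: 88×1/4 = 22, 88×2/4 = 44, 88×1/4 = 22.
χ² = (25−22)²/22 + (44−44)²/44 + (19−22)²/22
   = 0.4091 + 0.0000 + 0.4091
Sum = 0.818

0.818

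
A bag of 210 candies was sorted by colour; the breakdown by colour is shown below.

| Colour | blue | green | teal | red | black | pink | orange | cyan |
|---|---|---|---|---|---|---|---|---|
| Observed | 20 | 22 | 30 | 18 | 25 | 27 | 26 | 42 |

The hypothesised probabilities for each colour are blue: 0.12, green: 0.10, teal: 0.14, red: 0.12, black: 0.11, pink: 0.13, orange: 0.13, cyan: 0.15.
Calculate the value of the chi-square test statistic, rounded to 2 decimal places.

6.91

Expected counts E_i = n·p_i: 210×0.12 = 25.2, 210×0.10 = 21, 210×0.14 = 29.4, 210×0.12 = 25.2, 210×0.11 = 23.1, 210×0.13 = 27.3, 210×0.13 = 27.3, 210×0.15 = 31.5.
cat         O        E   (O−E)²/E
blue       20     25.2      1.073
green      22       21      0.048
teal       30     29.4      0.012
red        18     25.2      2.057
black      25     23.1      0.156
pink       27     27.3      0.003
orange     26     27.3      0.062
cyan       42     31.5      3.500
Sum = 6.91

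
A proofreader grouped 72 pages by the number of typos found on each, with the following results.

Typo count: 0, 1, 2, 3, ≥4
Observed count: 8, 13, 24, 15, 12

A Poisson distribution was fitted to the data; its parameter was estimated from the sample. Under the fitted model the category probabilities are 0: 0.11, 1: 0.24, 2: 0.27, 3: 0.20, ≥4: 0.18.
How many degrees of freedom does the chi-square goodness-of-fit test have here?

3

There are k = 5 categories and 1 parameter estimated from the data, so df = 5 − 1 − 1 = 3.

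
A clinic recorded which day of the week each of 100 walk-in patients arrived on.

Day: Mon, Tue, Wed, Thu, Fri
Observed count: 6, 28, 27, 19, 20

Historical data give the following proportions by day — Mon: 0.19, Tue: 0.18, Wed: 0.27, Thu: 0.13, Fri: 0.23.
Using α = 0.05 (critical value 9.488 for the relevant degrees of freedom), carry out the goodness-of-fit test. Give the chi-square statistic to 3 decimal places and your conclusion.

17.611; reject

Expected counts E_i = n·p_i: 100×0.19 = 19, 100×0.18 = 18, 100×0.27 = 27, 100×0.13 = 13, 100×0.23 = 23.
cat         O        E   (O−E)²/E
Mon         6       19     8.8947
Tue        28       18     5.5556
Wed        27       27     0.0000
Thu        19       13     2.7692
Fri        20       23     0.3913
Sum = 17.611
df = 4. Since 17.611 > 9.488, we reject H₀.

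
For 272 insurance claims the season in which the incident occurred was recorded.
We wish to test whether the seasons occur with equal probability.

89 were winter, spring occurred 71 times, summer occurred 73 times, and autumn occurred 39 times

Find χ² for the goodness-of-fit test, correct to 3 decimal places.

Under H₀ each category has probability 1/4, so each expected count is 272/4 = 68.
winter: (89 − 68)²/68 = 441/68 = 6.4853
spring: (71 − 68)²/68 = 9/68 = 0.1324
summer: (73 − 68)²/68 = 25/68 = 0.3676
autumn: (39 − 68)²/68 = 841/68 = 12.3676
Sum = 19.353

19.353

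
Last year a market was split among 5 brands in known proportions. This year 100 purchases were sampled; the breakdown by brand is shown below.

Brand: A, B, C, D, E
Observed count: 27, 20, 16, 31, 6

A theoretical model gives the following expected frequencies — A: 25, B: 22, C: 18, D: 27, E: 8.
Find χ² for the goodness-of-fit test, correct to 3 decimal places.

1.657

χ² = (27−25)²/25 + (20−22)²/22 + (16−18)²/18 + (31−27)²/27 + (6−8)²/8
   = 0.1600 + 0.1818 + 0.2222 + 0.5926 + 0.5000
Sum = 1.657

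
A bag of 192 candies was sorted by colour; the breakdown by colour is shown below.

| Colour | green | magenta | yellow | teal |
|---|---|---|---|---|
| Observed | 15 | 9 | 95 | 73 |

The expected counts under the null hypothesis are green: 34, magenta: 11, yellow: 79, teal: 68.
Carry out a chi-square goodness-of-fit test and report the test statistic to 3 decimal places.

χ² = (15−34)²/34 + (9−11)²/11 + (95−79)²/79 + (73−68)²/68
   = 10.6176 + 0.3636 + 3.2405 + 0.3676
Sum = 14.589

14.589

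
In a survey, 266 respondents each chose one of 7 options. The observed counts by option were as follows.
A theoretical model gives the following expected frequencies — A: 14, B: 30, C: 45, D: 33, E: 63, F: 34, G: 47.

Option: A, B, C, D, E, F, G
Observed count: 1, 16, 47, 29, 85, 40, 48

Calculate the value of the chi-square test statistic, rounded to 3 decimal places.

χ² = (1−14)²/14 + (16−30)²/30 + (47−45)²/45 + (29−33)²/33 + (85−63)²/63 + (40−34)²/34 + (48−47)²/47
   = 12.0714 + 6.5333 + 0.0889 + 0.4848 + 7.6825 + 1.0588 + 0.0213
Sum = 27.941

27.941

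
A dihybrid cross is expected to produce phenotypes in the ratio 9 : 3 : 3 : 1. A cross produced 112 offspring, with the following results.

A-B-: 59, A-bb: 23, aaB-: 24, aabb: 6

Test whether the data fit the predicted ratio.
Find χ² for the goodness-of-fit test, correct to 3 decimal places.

Ratio total = 16. Expected counts: 112×9/16 = 63, 112×3/16 = 21, 112×3/16 = 21, 112×1/16 = 7.
cat         O        E   (O−E)²/E
A-B-       59       63     0.2540
A-bb       23       21     0.1905
aaB-       24       21     0.4286
aabb        6        7     0.1429
Sum = 1.016

1.016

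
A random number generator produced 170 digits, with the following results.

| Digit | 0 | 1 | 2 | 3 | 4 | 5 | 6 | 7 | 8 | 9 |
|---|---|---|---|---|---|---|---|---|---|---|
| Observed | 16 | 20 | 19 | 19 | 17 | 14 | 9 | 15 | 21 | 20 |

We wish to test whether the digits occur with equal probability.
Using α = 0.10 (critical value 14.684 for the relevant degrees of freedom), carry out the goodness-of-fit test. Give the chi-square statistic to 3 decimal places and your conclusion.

Expected count for each of the 10 categories: 170/10 = 17.
0: (16 − 17)²/17 = 1/17 = 0.0588
1: (20 − 17)²/17 = 9/17 = 0.5294
2: (19 − 17)²/17 = 4/17 = 0.2353
3: (19 − 17)²/17 = 4/17 = 0.2353
4: (17 − 17)²/17 = 0/17 = 0.0000
5: (14 − 17)²/17 = 9/17 = 0.5294
6: (9 − 17)²/17 = 64/17 = 3.7647
7: (15 − 17)²/17 = 4/17 = 0.2353
8: (21 − 17)²/17 = 16/17 = 0.9412
9: (20 − 17)²/17 = 9/17 = 0.5294
Sum = 7.059
df = 9. Since 7.059 < 14.684, we do not reject H₀.

7.059; do not reject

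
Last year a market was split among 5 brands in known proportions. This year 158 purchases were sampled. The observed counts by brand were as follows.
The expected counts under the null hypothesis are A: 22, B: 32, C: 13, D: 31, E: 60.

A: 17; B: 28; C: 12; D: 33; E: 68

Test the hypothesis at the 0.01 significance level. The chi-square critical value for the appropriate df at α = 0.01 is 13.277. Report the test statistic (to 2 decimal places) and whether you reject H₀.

χ² = (17−22)²/22 + (28−32)²/32 + (12−13)²/13 + (33−31)²/31 + (68−60)²/60
   = 1.136 + 0.500 + 0.077 + 0.129 + 1.067
Sum = 2.91
df = 4. Since 2.91 < 13.277, we do not reject H₀.

2.91; do not reject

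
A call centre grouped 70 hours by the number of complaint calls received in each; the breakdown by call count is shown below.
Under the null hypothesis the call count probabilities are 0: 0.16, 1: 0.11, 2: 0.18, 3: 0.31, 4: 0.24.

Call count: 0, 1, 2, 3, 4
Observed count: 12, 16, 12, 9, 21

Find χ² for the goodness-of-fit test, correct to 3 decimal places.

Expected counts E_i = n·p_i: 70×0.16 = 11.2, 70×0.11 = 7.7, 70×0.18 = 12.6, 70×0.31 = 21.7, 70×0.24 = 16.8.
χ² = (12−11.2)²/11.2 + (16−7.7)²/7.7 + (12−12.6)²/12.6 + (9−21.7)²/21.7 + (21−16.8)²/16.8
   = 0.0571 + 8.9468 + 0.0286 + 7.4327 + 1.0500
Sum = 17.515

17.515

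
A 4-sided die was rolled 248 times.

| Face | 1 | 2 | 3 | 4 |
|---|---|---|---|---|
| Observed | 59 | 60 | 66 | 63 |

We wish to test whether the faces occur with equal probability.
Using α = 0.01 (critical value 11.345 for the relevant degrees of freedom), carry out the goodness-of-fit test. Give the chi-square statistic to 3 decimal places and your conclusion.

0.484; do not reject

Under H₀ each category has probability 1/4, so each expected count is 248/4 = 62.
cat         O        E   (O−E)²/E
1          59       62     0.1452
2          60       62     0.0645
3          66       62     0.2581
4          63       62     0.0161
Sum = 0.484
df = 3. Since 0.484 < 11.345, we do not reject H₀.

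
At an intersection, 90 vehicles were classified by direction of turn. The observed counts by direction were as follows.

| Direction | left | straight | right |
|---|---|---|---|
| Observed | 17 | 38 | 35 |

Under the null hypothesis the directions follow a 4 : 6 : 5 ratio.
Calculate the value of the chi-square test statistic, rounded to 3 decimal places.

2.986

Ratio total = 15. Expected counts: 90×4/15 = 24, 90×6/15 = 36, 90×5/15 = 30.
cat           O        E   (O−E)²/E
left         17       24     2.0417
straight     38       36     0.1111
right        35       30     0.8333
Sum = 2.986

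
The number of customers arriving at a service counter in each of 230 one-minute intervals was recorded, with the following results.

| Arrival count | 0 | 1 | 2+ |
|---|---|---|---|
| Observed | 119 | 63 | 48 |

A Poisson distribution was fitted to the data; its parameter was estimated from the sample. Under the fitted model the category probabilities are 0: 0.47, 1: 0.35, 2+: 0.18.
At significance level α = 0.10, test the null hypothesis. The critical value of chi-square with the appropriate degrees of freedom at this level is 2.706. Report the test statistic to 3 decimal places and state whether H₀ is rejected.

Expected counts E_i = n·p_i: 230×0.47 = 108.1, 230×0.35 = 80.5, 230×0.18 = 41.4.
cat         O        E   (O−E)²/E
0         119    108.1     1.0991
1          63     80.5     3.8043
2+         48     41.4     1.0522
Sum = 5.956
df = 1. Since 5.956 > 2.706, we reject H₀.

5.956; reject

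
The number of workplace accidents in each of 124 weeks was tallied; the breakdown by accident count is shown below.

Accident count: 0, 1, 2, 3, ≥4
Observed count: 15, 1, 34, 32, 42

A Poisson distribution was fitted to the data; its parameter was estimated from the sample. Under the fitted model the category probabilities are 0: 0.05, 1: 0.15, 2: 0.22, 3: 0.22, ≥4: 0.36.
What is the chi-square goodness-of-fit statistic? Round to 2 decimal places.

31.77

Expected counts E_i = n·p_i: 124×0.05 = 6.2, 124×0.15 = 18.6, 124×0.22 = 27.28, 124×0.22 = 27.28, 124×0.36 = 44.64.
χ² = (15−6.2)²/6.2 + (1−18.6)²/18.6 + (34−27.28)²/27.28 + (32−27.28)²/27.28 + (42−44.64)²/44.64
   = 12.490 + 16.654 + 1.655 + 0.817 + 0.156
Sum = 31.77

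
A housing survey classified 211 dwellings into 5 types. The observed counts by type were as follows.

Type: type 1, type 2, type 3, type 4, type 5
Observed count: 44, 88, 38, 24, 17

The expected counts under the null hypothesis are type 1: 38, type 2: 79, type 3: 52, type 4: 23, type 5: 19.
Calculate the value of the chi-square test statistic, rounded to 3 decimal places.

cat         O        E   (O−E)²/E
type 1     44       38     0.9474
type 2     88       79     1.0253
type 3     38       52     3.7692
type 4     24       23     0.0435
type 5     17       19     0.2105
Sum = 5.996

5.996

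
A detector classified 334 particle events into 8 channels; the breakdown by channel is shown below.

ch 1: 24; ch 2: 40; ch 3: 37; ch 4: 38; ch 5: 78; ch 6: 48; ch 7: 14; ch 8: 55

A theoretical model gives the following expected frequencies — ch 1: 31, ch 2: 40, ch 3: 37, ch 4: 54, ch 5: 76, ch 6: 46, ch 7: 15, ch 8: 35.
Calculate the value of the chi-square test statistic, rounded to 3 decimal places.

cat         O        E   (O−E)²/E
ch 1       24       31     1.5806
ch 2       40       40     0.0000
ch 3       37       37     0.0000
ch 4       38       54     4.7407
ch 5       78       76     0.0526
ch 6       48       46     0.0870
ch 7       14       15     0.0667
ch 8       55       35    11.4286
Sum = 17.956

17.956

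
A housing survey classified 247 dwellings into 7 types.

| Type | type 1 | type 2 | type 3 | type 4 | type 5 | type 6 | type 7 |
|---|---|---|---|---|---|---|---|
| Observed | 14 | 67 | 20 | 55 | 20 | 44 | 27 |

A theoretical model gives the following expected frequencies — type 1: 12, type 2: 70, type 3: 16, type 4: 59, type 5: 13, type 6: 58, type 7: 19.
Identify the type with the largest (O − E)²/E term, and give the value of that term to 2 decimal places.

cat         O        E   (O−E)²/E
type 1     14       12      0.333
type 2     67       70      0.129
type 3     20       16      1.000
type 4     55       59      0.271
type 5     20       13      3.769
type 6     44       58      3.379
type 7     27       19      3.368
The largest term is for type 5: 3.77.

type 5, 3.77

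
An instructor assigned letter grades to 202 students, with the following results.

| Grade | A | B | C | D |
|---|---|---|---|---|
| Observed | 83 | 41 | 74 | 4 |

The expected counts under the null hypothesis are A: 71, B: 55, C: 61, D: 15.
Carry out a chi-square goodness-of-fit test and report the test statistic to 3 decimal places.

χ² = (83−71)²/71 + (41−55)²/55 + (74−61)²/61 + (4−15)²/15
   = 2.0282 + 3.5636 + 2.7705 + 8.0667
Sum = 16.429

16.429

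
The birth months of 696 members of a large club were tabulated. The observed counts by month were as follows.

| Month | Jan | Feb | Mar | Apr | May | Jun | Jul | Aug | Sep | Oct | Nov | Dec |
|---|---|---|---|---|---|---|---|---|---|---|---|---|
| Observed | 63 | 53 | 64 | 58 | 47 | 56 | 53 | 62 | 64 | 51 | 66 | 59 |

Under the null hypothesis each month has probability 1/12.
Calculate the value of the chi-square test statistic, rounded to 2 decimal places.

6.93

Under H₀ each category has probability 1/12, so each expected count is 696/12 = 58.
cat         O        E   (O−E)²/E
Jan        63       58      0.431
Feb        53       58      0.431
Mar        64       58      0.621
Apr        58       58      0.000
May        47       58      2.086
Jun        56       58      0.069
Jul        53       58      0.431
Aug        62       58      0.276
Sep        64       58      0.621
Oct        51       58      0.845
Nov        66       58      1.103
Dec        59       58      0.017
Sum = 6.93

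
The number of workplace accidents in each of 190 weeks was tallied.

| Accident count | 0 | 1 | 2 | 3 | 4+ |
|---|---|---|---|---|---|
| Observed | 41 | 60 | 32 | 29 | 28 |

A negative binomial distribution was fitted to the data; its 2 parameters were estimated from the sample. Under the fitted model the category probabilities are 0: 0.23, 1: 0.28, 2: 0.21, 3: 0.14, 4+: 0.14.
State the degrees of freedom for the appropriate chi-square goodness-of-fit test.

2

There are k = 5 categories and 2 parameters estimated from the data, so df = 5 − 1 − 2 = 2.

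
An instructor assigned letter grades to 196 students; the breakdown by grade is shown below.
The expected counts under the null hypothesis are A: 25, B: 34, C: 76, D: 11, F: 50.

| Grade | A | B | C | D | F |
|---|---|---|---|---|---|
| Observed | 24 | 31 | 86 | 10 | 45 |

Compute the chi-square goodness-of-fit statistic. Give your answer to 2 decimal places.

A: (24 − 25)²/25 = 1/25 = 0.040
B: (31 − 34)²/34 = 9/34 = 0.265
C: (86 − 76)²/76 = 100/76 = 1.316
D: (10 − 11)²/11 = 1/11 = 0.091
F: (45 − 50)²/50 = 25/50 = 0.500
Sum = 2.21

2.21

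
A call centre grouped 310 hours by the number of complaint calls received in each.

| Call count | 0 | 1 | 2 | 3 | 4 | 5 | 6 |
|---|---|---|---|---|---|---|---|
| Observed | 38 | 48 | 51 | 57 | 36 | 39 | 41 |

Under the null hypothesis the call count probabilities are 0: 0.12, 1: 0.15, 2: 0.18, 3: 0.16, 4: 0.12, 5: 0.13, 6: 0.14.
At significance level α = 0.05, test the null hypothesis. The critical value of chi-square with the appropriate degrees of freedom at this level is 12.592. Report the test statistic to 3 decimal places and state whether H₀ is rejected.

1.796; do not reject

Expected counts E_i = n·p_i: 310×0.12 = 37.2, 310×0.15 = 46.5, 310×0.18 = 55.8, 310×0.16 = 49.6, 310×0.12 = 37.2, 310×0.13 = 40.3, 310×0.14 = 43.4.
cat         O        E   (O−E)²/E
0          38     37.2     0.0172
1          48     46.5     0.0484
2          51     55.8     0.4129
3          57     49.6     1.1040
4          36     37.2     0.0387
5          39     40.3     0.0419
6          41     43.4     0.1327
Sum = 1.796
df = 6. Since 1.796 < 12.592, we do not reject H₀.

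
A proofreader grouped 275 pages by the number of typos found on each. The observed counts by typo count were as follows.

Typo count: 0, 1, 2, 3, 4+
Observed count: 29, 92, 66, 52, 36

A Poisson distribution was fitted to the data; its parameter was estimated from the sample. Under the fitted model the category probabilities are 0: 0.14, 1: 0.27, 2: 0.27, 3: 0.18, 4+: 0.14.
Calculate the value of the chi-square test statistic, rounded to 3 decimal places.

Expected counts E_i = n·p_i: 275×0.14 = 38.5, 275×0.27 = 74.25, 275×0.27 = 74.25, 275×0.18 = 49.5, 275×0.14 = 38.5.
cat         O        E   (O−E)²/E
0          29     38.5     2.3442
1          92    74.25     4.2433
2          66    74.25     0.9167
3          52     49.5     0.1263
4+         36     38.5     0.1623
Sum = 7.793

7.793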